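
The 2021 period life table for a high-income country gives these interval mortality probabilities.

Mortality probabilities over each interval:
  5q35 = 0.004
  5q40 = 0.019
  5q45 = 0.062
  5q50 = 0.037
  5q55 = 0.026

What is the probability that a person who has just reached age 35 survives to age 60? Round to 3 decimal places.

Survival from 35 to 60 is the product of surviving each interval: (1 − 0.004) × (1 − 0.019) × (1 − 0.062) × (1 − 0.037) × (1 − 0.026).
= 0.996 × 0.981 × 0.938 × 0.963 × 0.974 = 0.859640.

0.860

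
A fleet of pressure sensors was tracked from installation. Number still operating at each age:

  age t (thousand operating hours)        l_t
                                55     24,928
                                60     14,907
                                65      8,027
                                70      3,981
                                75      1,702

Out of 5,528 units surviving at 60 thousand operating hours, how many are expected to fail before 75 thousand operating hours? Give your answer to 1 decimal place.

The relevant probability is 1 − 1,702/14,907 = 0.885825.
Expected number = 5,528 × 0.885825 = 4896.8.

4896.8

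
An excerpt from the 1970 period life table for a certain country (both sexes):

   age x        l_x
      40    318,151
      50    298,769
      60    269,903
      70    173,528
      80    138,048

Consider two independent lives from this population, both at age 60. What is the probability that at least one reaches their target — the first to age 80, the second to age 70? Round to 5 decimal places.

p₁ = l_80/l_60 = 138,048/269,903 = 0.511473; p₂ = l_70/l_60 = 173,528/269,903 = 0.642927.
P(at least one) = 1 − (1−p₁)(1−p₂) = 1 − 0.488527 × 0.357073 = 0.825560.

0.82556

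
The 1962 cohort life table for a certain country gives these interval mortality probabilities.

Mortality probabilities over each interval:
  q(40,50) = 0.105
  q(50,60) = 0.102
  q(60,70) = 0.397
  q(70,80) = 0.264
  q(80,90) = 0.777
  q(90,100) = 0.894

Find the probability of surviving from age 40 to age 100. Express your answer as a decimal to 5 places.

0.00843

Chaining the interval survival probabilities: (1 − 0.105) × (1 − 0.102) × (1 − 0.397) × (1 − 0.264) × (1 − 0.777) × (1 − 0.894).
= 0.895 × 0.898 × 0.603 × 0.736 × 0.223 × 0.106 = 0.008432.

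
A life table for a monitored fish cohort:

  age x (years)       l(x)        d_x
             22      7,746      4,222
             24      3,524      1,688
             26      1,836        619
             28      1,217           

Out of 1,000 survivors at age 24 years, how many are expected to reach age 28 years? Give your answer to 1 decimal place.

The relevant probability is 1,217/3,524 = 0.345346.
Expected number = 1,000 × 0.345346 = 345.3.

345.3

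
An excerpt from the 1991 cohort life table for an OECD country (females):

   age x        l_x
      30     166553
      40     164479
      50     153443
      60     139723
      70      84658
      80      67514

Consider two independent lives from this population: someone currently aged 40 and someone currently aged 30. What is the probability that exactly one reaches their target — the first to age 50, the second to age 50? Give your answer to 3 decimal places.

0.135

p₁ = l_50/l_40 = 153443/164479 = 0.932903; p₂ = l_50/l_30 = 153443/166553 = 0.921286.
P(exactly one) = p₁(1−p₂) + (1−p₁)p₂ = 0.073433 + 0.061816 = 0.135248.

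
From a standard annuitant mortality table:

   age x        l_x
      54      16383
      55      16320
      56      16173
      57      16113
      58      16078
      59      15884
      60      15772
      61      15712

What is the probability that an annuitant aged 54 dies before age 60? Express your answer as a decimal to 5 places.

0.03729

P(die before 60 | alive at 54) = 1 − l_60/l_54 = 1 − 15772/16383 = (611)/16383 = 0.037295.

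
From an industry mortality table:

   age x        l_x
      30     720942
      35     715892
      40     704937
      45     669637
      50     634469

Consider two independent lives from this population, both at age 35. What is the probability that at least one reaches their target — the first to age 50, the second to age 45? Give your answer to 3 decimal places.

p₁ = l_50/l_35 = 634469/715892 = 0.886264; p₂ = l_45/l_35 = 669637/715892 = 0.935388.
P(at least one) = 1 − (1−p₁)(1−p₂) = 1 − 0.113736 × 0.064612 = 0.992651.

0.993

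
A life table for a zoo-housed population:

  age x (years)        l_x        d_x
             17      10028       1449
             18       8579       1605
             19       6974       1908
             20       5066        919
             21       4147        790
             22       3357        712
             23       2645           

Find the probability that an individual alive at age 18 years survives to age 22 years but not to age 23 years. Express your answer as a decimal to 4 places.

This is the probability of reaching 22 but not 23, conditional on being alive at 18: (l_22 − l_23) / l_18.
= (3357 − 2645) / 8579 = 712 / 8579 = 0.082993.

0.0830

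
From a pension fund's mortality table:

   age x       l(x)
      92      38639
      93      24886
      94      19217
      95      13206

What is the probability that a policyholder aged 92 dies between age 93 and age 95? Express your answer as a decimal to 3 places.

0.302

This is the probability of reaching 93 but not 95, conditional on being alive at 92: (l(93) − l(95)) / l(92).
= (24886 − 13206) / 38639 = 11680 / 38639 = 0.302285.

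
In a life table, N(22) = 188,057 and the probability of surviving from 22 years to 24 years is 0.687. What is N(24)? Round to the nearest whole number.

129195

N(24) = N(22) × p = 188,057 × 0.687 = 129195.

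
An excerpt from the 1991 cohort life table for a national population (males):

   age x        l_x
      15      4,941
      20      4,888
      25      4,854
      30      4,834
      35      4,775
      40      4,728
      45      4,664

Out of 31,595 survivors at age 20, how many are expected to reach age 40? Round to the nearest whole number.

The relevant probability is 4,728/4,888 = 0.967267.
Expected number = 31,595 × 0.967267 = 30561.

30561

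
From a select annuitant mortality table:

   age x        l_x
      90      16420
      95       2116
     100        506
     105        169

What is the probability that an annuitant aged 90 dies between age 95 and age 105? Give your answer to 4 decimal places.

0.1186

This is the probability of reaching 95 but not 105, conditional on being alive at 90: (l_95 − l_105) / l_90.
= (2116 − 169) / 16420 = 1947 / 16420 = 0.118575.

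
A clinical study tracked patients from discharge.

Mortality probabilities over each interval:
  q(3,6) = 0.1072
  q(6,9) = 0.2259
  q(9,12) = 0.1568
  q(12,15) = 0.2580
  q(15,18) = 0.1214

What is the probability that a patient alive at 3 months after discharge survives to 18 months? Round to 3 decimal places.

0.380

The overall survival probability is (1 − 0.1072) × (1 − 0.2259) × (1 − 0.1568) × (1 − 0.2580) × (1 − 0.1214).
= 0.8928 × 0.7741 × 0.8432 × 0.7420 × 0.8786 = 0.379907.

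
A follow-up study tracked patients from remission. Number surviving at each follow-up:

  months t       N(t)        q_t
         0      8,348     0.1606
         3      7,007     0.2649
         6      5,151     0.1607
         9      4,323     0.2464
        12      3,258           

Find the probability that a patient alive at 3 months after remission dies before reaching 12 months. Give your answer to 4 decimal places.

P(die before 12 | alive at 3) = 1 − N(12)/N(3) = 1 − 3,258/7,007 = (3,749)/7,007 = 0.535036.

0.5350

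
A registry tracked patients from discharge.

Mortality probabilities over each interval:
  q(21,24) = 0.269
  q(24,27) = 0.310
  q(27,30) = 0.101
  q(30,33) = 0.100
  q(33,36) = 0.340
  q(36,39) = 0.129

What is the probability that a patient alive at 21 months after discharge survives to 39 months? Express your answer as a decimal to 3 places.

0.235

Chaining the interval survival probabilities: (1 − 0.269) × (1 − 0.310) × (1 − 0.101) × (1 − 0.100) × (1 − 0.340) × (1 − 0.129).
= 0.731 × 0.690 × 0.899 × 0.900 × 0.660 × 0.871 = 0.234601.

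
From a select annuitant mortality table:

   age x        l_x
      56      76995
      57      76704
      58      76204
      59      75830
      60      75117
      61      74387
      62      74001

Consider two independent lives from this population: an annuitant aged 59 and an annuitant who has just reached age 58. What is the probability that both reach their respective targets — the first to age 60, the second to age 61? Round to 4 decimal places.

0.9670

p₁ = l_60/l_59 = 75117/75830 = 0.990597; p₂ = l_61/l_58 = 74387/76204 = 0.976156.
P(both) = p₁ × p₂ = 0.990597 × 0.976156 = 0.966977.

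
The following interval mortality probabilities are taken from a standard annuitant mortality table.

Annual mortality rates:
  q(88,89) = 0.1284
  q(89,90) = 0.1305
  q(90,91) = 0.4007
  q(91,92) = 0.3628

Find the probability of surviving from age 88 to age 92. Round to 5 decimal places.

0.28941

P(survive 88→92) = (1 − 0.1284) × (1 − 0.1305) × (1 − 0.4007) × (1 − 0.3628).
= 0.8716 × 0.8695 × 0.5993 × 0.6372 = 0.289406.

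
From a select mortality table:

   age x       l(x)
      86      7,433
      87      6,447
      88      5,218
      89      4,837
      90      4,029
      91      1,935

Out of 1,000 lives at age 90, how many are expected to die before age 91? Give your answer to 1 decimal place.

The relevant probability is 1 − 1,935/4,029 = 0.519732.
Expected number = 1,000 × 0.519732 = 519.7.

519.7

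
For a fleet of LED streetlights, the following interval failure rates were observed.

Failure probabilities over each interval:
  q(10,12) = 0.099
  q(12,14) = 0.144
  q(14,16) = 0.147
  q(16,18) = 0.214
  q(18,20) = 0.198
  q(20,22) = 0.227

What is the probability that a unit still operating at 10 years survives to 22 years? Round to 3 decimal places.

0.321

Chaining the interval survival probabilities: (1 − 0.099) × (1 − 0.144) × (1 − 0.147) × (1 − 0.214) × (1 − 0.198) × (1 − 0.227).
= 0.901 × 0.856 × 0.853 × 0.786 × 0.802 × 0.773 = 0.320571.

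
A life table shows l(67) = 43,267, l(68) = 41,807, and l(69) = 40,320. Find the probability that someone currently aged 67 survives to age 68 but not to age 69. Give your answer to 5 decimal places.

0.03437

This is the probability of reaching 68 but not 69, conditional on being alive at 67: (l(68) − l(69)) / l(67).
= (41,807 − 40,320) / 43,267 = 1,487 / 43,267 = 0.034368.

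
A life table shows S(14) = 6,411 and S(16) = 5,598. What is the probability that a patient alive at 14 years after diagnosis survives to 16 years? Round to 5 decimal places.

The conditional survival probability is S(16)/S(14) = 5,598/6,411 = 0.873187.

0.87319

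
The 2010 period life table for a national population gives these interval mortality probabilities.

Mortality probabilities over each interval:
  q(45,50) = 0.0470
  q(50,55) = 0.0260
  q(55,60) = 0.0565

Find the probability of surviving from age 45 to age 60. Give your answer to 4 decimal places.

0.8758

Survival from 45 to 60 is the product of surviving each interval: (1 − 0.0470) × (1 − 0.0260) × (1 − 0.0565).
= 0.9530 × 0.9740 × 0.9435 = 0.875777.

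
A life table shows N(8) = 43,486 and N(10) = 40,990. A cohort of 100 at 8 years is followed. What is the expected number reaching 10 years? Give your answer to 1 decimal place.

The relevant probability is 40,990/43,486 = 0.942602.
Expected number = 100 × 0.942602 = 94.3.

94.3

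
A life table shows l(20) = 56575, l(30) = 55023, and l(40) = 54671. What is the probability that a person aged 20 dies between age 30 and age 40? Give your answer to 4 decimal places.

0.0062

This is the probability of reaching 30 but not 40, conditional on being alive at 20: (l(30) − l(40)) / l(20).
= (55023 − 54671) / 56575 = 352 / 56575 = 0.006222.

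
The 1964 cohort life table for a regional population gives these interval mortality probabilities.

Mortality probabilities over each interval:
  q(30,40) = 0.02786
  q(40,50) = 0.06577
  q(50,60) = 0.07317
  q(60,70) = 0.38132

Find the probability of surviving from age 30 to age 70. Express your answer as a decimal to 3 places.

P(survive 30→70) = (1 − 0.02786) × (1 − 0.06577) × (1 − 0.07317) × (1 − 0.38132).
= 0.97214 × 0.93423 × 0.92683 × 0.61868 = 0.520773.

0.521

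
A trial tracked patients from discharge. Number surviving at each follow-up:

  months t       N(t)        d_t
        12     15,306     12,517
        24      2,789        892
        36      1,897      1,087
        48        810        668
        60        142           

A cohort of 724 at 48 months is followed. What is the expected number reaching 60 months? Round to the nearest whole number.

127

The relevant probability is 142/810 = 0.175309.
Expected number = 724 × 0.175309 = 127.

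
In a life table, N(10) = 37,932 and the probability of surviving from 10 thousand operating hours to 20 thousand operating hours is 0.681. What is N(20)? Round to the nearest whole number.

25832

N(20) = N(10) × p = 37,932 × 0.681 = 25832.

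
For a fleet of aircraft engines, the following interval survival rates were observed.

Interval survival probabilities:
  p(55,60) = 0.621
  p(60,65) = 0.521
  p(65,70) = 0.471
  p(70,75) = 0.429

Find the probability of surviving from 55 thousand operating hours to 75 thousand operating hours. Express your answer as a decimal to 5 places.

0.06537

The overall survival probability is 0.621 × 0.521 × 0.471 × 0.429.
= 0.065374.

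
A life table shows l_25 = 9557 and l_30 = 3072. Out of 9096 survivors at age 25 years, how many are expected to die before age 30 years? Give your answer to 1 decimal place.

The relevant probability is 1 − 3072/9557 = 0.678560.
Expected number = 9096 × 0.678560 = 6172.2.

6172.2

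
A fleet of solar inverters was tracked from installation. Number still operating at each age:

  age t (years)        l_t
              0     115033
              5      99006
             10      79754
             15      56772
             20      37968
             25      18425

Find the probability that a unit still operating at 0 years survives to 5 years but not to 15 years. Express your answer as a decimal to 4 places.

0.3671

This is the probability of reaching 5 but not 15, conditional on being operational at 0: (l_5 − l_15) / l_0.
= (99006 − 56772) / 115033 = 42234 / 115033 = 0.367147.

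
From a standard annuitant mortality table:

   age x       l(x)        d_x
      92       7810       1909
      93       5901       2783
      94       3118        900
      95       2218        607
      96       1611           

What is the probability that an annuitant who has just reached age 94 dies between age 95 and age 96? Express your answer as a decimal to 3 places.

This is the probability of reaching 95 but not 96, conditional on being alive at 94: (l(95) − l(96)) / l(94).
= (2218 − 1611) / 3118 = 607 / 3118 = 0.194676.

0.195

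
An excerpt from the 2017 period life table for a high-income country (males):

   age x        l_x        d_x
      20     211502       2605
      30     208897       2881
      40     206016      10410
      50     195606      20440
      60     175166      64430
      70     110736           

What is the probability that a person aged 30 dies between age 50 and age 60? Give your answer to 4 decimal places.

0.0978

This is the probability of reaching 50 but not 60, conditional on being alive at 30: (l_50 − l_60) / l_30.
= (195606 − 175166) / 208897 = 20440 / 208897 = 0.097847.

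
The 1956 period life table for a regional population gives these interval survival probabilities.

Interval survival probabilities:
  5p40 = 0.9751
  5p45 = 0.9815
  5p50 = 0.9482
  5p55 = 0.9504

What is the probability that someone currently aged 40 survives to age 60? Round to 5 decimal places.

0.86247

Survival from 40 to 60 is the product of surviving each interval: 0.9751 × 0.9815 × 0.9482 × 0.9504.
= 0.862474.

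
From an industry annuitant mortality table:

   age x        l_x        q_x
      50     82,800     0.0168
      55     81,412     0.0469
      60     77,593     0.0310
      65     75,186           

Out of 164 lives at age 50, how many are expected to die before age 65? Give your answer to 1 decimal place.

The relevant probability is 1 − 75,186/82,800 = 0.091957.
Expected number = 164 × 0.091957 = 15.1.

15.1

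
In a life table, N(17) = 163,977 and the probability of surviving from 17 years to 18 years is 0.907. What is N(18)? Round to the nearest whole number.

148727

N(18) = N(17) × p = 163,977 × 0.907 = 148727.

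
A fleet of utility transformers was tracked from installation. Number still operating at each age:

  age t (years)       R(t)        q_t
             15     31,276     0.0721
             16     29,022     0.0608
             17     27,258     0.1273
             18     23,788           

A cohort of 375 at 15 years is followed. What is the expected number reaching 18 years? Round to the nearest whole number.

The relevant probability is 23,788/31,276 = 0.760583.
Expected number = 375 × 0.760583 = 285.

285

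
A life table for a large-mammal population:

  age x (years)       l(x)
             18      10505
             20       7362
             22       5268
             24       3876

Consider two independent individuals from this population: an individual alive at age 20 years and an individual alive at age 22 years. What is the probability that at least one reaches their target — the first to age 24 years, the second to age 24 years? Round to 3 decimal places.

p₁ = l(24)/l(20) = 3876/7362 = 0.526487; p₂ = l(24)/l(22) = 3876/5268 = 0.735763.
P(at least one) = 1 − (1−p₁)(1−p₂) = 1 − 0.473513 × 0.264237 = 0.874880.

0.875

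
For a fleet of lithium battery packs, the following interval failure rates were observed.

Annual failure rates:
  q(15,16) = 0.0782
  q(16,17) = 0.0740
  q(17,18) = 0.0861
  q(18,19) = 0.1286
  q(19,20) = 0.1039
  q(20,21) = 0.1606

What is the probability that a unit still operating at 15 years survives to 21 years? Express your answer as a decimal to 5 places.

0.51132

P(survive 15→21) = (1 − 0.0782) × (1 − 0.0740) × (1 − 0.0861) × (1 − 0.1286) × (1 − 0.1039) × (1 − 0.1606).
= 0.9218 × 0.9260 × 0.9139 × 0.8714 × 0.8961 × 0.8394 = 0.511316.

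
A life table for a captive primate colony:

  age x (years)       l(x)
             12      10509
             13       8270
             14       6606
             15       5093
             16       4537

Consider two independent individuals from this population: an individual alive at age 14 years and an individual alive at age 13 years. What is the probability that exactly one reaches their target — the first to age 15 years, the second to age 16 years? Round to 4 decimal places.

p₁ = l(15)/l(14) = 5093/6606 = 0.770966; p₂ = l(16)/l(13) = 4537/8270 = 0.548609.
P(exactly one) = p₁(1−p₂) + (1−p₁)p₂ = 0.348007 + 0.125650 = 0.473657.

0.4737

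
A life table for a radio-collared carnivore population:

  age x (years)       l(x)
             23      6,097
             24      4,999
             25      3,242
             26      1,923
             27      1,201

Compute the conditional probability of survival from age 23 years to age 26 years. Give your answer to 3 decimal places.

The conditional survival probability is l(26)/l(23) = 1,923/6,097 = 0.315401.

0.315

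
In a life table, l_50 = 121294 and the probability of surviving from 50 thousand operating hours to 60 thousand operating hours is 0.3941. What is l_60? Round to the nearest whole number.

l_60 = l_50 × p = 121294 × 0.3941 = 47802.

47802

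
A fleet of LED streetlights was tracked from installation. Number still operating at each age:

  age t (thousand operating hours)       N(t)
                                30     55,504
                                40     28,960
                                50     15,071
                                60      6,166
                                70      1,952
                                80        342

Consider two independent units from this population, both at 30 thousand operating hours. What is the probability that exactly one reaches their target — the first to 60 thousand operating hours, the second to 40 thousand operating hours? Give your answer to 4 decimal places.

0.5169

p₁ = N(60)/N(30) = 6,166/55,504 = 0.111091; p₂ = N(40)/N(30) = 28,960/55,504 = 0.521764.
P(exactly one) = p₁(1−p₂) + (1−p₁)p₂ = 0.053128 + 0.463801 = 0.516928.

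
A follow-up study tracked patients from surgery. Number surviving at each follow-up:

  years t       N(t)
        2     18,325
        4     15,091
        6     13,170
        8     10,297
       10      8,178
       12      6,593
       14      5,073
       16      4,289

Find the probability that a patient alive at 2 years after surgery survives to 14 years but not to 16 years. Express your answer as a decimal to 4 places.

This is the probability of reaching 14 but not 16, conditional on being alive at 2: (N(14) − N(16)) / N(2).
= (5,073 − 4,289) / 18,325 = 784 / 18,325 = 0.042783.

0.0428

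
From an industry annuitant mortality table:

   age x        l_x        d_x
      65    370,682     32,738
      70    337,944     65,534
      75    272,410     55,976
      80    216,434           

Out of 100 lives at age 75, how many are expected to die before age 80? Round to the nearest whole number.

The relevant probability is 1 − 216,434/272,410 = 0.205484.
Expected number = 100 × 0.205484 = 21.

21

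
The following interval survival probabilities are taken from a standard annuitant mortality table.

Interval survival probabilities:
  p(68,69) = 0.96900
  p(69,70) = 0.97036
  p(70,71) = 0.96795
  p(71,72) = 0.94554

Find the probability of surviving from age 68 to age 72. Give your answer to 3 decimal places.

The overall survival probability is 0.96900 × 0.97036 × 0.96795 × 0.94554.
= 0.860577.

0.861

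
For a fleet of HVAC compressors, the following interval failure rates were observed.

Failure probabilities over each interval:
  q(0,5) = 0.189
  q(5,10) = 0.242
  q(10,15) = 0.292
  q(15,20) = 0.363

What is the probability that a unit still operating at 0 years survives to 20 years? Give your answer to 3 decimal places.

0.277

Survival from 0 to 20 is the product of surviving each interval: (1 − 0.189) × (1 − 0.242) × (1 − 0.292) × (1 − 0.363).
= 0.811 × 0.758 × 0.708 × 0.637 = 0.277244.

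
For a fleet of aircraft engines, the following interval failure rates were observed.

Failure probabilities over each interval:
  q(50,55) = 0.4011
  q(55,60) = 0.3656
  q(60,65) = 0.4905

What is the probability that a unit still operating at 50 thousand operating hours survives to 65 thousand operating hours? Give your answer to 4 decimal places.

0.1936

Survival from 50 to 65 is the product of surviving each interval: (1 − 0.4011) × (1 − 0.3656) × (1 − 0.4905).
= 0.5989 × 0.6344 × 0.5095 = 0.193581.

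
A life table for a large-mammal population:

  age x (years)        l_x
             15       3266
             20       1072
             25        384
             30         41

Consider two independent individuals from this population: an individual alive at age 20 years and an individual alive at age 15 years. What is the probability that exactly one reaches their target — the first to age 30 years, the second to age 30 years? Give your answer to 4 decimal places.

0.0498

p₁ = l_30/l_20 = 41/1072 = 0.038246; p₂ = l_30/l_15 = 41/3266 = 0.012554.
P(exactly one) = p₁(1−p₂) + (1−p₁)p₂ = 0.037766 + 0.012074 = 0.049840.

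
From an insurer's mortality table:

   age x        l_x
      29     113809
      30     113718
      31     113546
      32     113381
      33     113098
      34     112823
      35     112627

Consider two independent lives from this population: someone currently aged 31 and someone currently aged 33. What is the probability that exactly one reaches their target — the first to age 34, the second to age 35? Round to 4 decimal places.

0.0105

p₁ = l_34/l_31 = 112823/113546 = 0.993633; p₂ = l_35/l_33 = 112627/113098 = 0.995835.
P(exactly one) = p₁(1−p₂) + (1−p₁)p₂ = 0.004138 + 0.006340 = 0.010479.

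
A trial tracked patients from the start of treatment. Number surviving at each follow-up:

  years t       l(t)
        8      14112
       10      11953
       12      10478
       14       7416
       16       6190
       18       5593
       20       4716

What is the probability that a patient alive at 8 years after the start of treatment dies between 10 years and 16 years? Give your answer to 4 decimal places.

This is the probability of reaching 10 but not 16, conditional on being alive at 8: (l(10) − l(16)) / l(8).
= (11953 − 6190) / 14112 = 5763 / 14112 = 0.408376.

0.4084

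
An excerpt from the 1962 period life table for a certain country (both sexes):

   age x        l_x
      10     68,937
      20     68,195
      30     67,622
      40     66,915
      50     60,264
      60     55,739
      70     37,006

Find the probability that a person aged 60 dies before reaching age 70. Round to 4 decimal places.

0.3361

P(die before 70 | alive at 60) = 1 − l_70/l_60 = 1 − 37,006/55,739 = (18,733)/55,739 = 0.336084.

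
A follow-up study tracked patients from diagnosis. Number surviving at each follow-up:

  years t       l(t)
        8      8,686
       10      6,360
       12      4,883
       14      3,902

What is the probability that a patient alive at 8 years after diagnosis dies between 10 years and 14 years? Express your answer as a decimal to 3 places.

0.283

This is the probability of reaching 10 but not 14, conditional on being alive at 8: (l(10) − l(14)) / l(8).
= (6,360 − 3,902) / 8,686 = 2,458 / 8,686 = 0.282984.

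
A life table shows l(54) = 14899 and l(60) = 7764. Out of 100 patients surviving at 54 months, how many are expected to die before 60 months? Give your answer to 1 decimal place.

The relevant probability is 1 − 7764/14899 = 0.478891.
Expected number = 100 × 0.478891 = 47.9.

47.9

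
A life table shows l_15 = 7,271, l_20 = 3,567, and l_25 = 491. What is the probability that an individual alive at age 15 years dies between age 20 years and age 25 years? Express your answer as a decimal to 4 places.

This is the probability of reaching 20 but not 25, conditional on being alive at 15: (l_20 − l_25) / l_15.
= (3,567 − 491) / 7,271 = 3,076 / 7,271 = 0.423050.

0.4231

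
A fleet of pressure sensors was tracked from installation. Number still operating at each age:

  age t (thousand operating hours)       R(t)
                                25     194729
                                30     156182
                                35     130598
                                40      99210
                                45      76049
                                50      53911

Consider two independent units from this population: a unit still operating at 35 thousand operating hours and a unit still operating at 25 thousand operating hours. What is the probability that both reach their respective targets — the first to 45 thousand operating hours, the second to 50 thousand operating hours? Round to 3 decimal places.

0.161

p₁ = R(45)/R(35) = 76049/130598 = 0.582314; p₂ = R(50)/R(25) = 53911/194729 = 0.276851.
P(both) = p₁ × p₂ = 0.582314 × 0.276851 = 0.161214.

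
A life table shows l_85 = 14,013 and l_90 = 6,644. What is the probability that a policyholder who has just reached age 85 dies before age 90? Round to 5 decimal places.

P(die before 90 | alive at 85) = 1 − l_90/l_85 = 1 − 6,644/14,013 = (7,369)/14,013 = 0.525869.

0.52587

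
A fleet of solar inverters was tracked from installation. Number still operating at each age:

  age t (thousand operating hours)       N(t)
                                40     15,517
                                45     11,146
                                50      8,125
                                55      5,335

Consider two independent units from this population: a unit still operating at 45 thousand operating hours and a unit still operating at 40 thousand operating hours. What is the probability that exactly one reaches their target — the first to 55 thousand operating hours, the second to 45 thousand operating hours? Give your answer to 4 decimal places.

0.5093

p₁ = N(55)/N(45) = 5,335/11,146 = 0.478647; p₂ = N(45)/N(40) = 11,146/15,517 = 0.718309.
P(exactly one) = p₁(1−p₂) + (1−p₁)p₂ = 0.134831 + 0.374493 = 0.509323.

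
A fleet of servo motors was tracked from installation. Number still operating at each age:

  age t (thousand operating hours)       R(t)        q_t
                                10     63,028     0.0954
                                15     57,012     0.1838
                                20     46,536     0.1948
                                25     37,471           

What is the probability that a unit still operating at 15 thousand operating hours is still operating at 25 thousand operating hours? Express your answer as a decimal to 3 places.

0.657

The conditional survival probability is R(25)/R(15) = 37,471/57,012 = 0.657248.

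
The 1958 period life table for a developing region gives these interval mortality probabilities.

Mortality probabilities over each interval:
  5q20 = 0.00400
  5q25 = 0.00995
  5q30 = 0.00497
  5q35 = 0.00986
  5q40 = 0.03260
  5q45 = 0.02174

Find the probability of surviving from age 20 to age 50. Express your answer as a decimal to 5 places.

The overall survival probability is (1 − 0.00400) × (1 − 0.00995) × (1 − 0.00497) × (1 − 0.00986) × (1 − 0.03260) × (1 − 0.02174).
= 0.99600 × 0.99005 × 0.99503 × 0.99014 × 0.96740 × 0.97826 = 0.919411.

0.91941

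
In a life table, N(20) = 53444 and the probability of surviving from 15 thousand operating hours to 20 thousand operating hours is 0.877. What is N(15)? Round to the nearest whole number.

N(15) = N(20) / p = 53444 / 0.877 = 60940.

60940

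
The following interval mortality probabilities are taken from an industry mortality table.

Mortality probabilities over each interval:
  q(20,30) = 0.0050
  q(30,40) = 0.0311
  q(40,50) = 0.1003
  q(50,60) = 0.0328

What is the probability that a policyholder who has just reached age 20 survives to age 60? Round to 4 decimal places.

Chaining the interval survival probabilities: (1 − 0.0050) × (1 − 0.0311) × (1 − 0.1003) × (1 − 0.0328).
= 0.9950 × 0.9689 × 0.8997 × 0.9672 = 0.838911.

0.8389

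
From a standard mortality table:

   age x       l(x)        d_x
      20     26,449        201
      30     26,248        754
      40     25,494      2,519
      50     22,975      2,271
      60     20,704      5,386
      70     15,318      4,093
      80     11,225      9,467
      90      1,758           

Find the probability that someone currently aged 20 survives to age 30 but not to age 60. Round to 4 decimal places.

This is the probability of reaching 30 but not 60, conditional on being alive at 20: (l(30) − l(60)) / l(20).
= (26,248 − 20,704) / 26,449 = 5,544 / 26,449 = 0.209611.

0.2096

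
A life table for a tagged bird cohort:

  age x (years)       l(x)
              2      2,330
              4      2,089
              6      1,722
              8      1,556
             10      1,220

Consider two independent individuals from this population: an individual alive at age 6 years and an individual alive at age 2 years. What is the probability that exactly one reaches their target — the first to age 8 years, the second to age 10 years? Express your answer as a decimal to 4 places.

p₁ = l(8)/l(6) = 1,556/1,722 = 0.903600; p₂ = l(10)/l(2) = 1,220/2,330 = 0.523605.
P(exactly one) = p₁(1−p₂) + (1−p₁)p₂ = 0.430471 + 0.050476 = 0.480946.

0.4809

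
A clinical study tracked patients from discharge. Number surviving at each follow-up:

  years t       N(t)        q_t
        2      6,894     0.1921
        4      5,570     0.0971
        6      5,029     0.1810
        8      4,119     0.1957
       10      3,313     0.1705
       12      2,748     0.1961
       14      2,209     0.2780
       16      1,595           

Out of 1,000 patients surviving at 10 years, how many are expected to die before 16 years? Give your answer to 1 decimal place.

The relevant probability is 1 − 1,595/3,313 = 0.518563.
Expected number = 1,000 × 0.518563 = 518.6.

518.6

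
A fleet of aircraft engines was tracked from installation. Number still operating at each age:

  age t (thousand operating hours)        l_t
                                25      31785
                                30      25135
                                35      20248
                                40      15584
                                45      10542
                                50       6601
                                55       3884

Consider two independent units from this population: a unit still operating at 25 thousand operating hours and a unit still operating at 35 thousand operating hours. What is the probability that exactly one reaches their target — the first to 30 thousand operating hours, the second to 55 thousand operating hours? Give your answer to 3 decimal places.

0.679

p₁ = l_30/l_25 = 25135/31785 = 0.790782; p₂ = l_55/l_35 = 3884/20248 = 0.191821.
P(exactly one) = p₁(1−p₂) + (1−p₁)p₂ = 0.639093 + 0.040132 = 0.679226.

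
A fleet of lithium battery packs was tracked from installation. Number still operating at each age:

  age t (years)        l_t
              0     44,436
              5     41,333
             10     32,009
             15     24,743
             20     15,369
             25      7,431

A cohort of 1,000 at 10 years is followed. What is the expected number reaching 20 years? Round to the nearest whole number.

480

The relevant probability is 15,369/32,009 = 0.480146.
Expected number = 1,000 × 0.480146 = 480.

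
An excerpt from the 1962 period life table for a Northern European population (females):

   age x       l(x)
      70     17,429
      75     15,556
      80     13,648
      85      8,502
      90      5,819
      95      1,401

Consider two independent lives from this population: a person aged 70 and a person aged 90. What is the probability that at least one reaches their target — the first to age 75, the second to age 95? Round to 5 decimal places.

p₁ = l(75)/l(70) = 15,556/17,429 = 0.892535; p₂ = l(95)/l(90) = 1,401/5,819 = 0.240763.
P(at least one) = 1 − (1−p₁)(1−p₂) = 1 − 0.107465 × 0.759237 = 0.918409.

0.91841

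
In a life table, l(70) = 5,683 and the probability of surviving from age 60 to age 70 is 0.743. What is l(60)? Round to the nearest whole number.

7649

l(60) = l(70) / p = 5,683 / 0.743 = 7649.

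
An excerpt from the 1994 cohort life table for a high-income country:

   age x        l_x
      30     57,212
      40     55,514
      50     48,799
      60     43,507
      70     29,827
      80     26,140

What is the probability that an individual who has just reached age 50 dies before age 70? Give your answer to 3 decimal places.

0.389

P(die before 70 | alive at 50) = 1 − l_70/l_50 = 1 − 29,827/48,799 = (18,972)/48,799 = 0.388778.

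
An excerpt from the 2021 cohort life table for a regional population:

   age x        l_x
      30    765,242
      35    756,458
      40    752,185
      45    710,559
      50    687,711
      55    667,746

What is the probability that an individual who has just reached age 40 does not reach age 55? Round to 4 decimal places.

0.1123

P(die before 55 | alive at 40) = 1 − l_55/l_40 = 1 − 667,746/752,185 = (84,439)/752,185 = 0.112258.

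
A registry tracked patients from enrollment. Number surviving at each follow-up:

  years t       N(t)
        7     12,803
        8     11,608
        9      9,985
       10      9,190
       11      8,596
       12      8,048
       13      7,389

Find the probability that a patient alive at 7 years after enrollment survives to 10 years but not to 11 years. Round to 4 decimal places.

This is the probability of reaching 10 but not 11, conditional on being alive at 7: (N(10) − N(11)) / N(7).
= (9,190 − 8,596) / 12,803 = 594 / 12,803 = 0.046395.

0.0464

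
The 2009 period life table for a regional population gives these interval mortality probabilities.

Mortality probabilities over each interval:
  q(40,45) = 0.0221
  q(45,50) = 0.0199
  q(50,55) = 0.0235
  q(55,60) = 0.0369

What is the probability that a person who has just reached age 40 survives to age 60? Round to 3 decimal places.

Chaining the interval survival probabilities: (1 − 0.0221) × (1 − 0.0199) × (1 − 0.0235) × (1 − 0.0369).
= 0.9779 × 0.9801 × 0.9765 × 0.9631 = 0.901381.

0.901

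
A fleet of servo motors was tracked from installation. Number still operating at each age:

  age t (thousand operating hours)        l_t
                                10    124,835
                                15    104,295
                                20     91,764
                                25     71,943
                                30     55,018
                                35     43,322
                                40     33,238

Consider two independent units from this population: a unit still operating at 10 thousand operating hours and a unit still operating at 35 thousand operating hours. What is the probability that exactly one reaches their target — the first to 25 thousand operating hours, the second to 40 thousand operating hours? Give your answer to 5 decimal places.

0.45922

p₁ = l_25/l_10 = 71,943/124,835 = 0.576305; p₂ = l_40/l_35 = 33,238/43,322 = 0.767231.
P(exactly one) = p₁(1−p₂) + (1−p₁)p₂ = 0.134146 + 0.325072 = 0.459218.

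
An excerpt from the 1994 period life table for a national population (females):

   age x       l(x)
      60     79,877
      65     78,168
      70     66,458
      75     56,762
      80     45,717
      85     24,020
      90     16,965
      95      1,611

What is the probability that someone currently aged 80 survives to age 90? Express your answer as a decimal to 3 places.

The conditional survival probability is l(90)/l(80) = 16,965/45,717 = 0.371087.

0.371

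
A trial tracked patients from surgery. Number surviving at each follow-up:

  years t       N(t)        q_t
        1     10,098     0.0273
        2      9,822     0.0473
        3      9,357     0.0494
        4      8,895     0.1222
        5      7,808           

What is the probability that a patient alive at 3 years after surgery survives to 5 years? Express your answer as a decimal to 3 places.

0.834

The conditional survival probability is N(5)/N(3) = 7,808/9,357 = 0.834455.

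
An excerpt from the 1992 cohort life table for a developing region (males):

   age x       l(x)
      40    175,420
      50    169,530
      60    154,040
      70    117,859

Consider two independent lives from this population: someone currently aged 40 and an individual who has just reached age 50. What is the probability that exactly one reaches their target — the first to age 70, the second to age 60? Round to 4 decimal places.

p₁ = l(70)/l(40) = 117,859/175,420 = 0.671868; p₂ = l(60)/l(50) = 154,040/169,530 = 0.908630.
P(exactly one) = p₁(1−p₂) + (1−p₁)p₂ = 0.061389 + 0.298151 = 0.359539.

0.3595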